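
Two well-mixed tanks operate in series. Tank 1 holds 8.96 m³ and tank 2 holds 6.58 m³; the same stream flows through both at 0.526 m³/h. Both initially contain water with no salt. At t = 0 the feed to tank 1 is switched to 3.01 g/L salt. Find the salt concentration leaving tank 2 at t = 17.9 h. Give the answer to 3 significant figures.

1.04 g/L

Species balance on tank i: dCᵢ/dt = (Cᵢ₋₁ − Cᵢ)/τᵢ with τᵢ = Vᵢ/Q.
τ₁ = 8.96/0.526 = 17.034 h; τ₂ = 6.58/0.526 = 12.510 h.
Solving the cascade with C₁(0)=C₂(0)=0 gives C₂(t) = C_in[1 − (τ₁ e^(−t/τ₁) − τ₂ e^(−t/τ₂))/(τ₁ − τ₂)].
At t = 17.9: e^(−t/τ₁) = 0.34965, e^(−t/τ₂) = 0.23909.
C₂ = 3.01·[1 − (17.034·0.34965 − 12.510·0.23909)/(4.5247)] = 3.01·0.34469 = 1.0375 g/L.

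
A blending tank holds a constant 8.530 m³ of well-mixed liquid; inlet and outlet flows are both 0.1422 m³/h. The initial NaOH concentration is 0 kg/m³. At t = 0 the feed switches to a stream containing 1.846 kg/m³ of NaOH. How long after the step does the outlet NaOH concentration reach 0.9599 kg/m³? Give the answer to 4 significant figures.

44.03 h

Species balance: V dC/dt = Q(C_in − C) ⇒ τ = V/Q = 59.9859 h.
C(t) = C_in + (C₀ − C_in) e^(−t/τ). Set C = 0.9599 and solve for t:
e^(−t/τ) = (C − C_in)/(C₀ − C_in) = (0.9599 − 1.846)/(0 − 1.846) = 0.480011
t = −τ ln(…) = 59.9859 × 0.733947 = 44.0265 h.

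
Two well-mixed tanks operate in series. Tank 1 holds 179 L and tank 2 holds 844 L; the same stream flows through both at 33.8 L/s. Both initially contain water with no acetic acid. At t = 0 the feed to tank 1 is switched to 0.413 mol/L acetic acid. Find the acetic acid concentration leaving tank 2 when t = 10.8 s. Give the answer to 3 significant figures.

Each tank obeys Vᵢ dCᵢ/dt = Q(Cᵢ₋₁ − Cᵢ), so τᵢ = Vᵢ/Q.
τ₁ = 179/33.8 = 5.2959 s; τ₂ = 844/33.8 = 24.970 s.
Tank 1: C₁ = C_in(1 − e^(−t/τ₁)). Tank 2 (τ₁ ≠ τ₂): C₂ = C_in[1 − (τ₁ e^(−t/τ₁) − τ₂ e^(−t/τ₂))/(τ₁ − τ₂)].
At t = 10.8: e^(−t/τ₁) = 0.13012, e^(−t/τ₂) = 0.64888.
C₂ = 0.413·[1 − (5.2959·0.13012 − 24.970·0.64888)/(-19.675)] = 0.413·0.21149 = 0.087344 mol/L.

0.0873 mol/L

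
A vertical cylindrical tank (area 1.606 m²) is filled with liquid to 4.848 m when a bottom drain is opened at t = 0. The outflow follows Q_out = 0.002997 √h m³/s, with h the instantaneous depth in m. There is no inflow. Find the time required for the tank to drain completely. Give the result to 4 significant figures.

2360 s

With no inflow, A dh/dt = −0.002997 √h.
∫ h^(−1/2) dh = −(0.002997/A) ∫ dt, giving 2√h = 2√h₀ − (0.002997/A) t.
Tank is empty when √h = 0: t_empty = 2A√h₀/0.002997.
t_empty = 2·1.606·√4.848/0.002997 = 3.21200·2.20182/0.002997 = 2359.77 s.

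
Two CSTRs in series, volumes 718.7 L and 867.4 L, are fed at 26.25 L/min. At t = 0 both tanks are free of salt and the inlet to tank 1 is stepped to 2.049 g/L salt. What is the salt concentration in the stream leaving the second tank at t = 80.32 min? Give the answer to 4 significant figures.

1.524 g/L

Species balance on tank i: dCᵢ/dt = (Cᵢ₋₁ − Cᵢ)/τᵢ with τᵢ = Vᵢ/Q.
τ₁ = 718.7/26.25 = 27.3790 min; τ₂ = 867.4/26.25 = 33.0438 min.
Solving the cascade with C₁(0)=C₂(0)=0 gives C₂(t) = C_in[1 − (τ₁ e^(−t/τ₁) − τ₂ e^(−t/τ₂))/(τ₁ − τ₂)].
At t = 80.32: e^(−t/τ₁) = 0.0532035, e^(−t/τ₂) = 0.0879741.
C₂ = 2.049·[1 − (27.3790·0.0532035 − 33.0438·0.0879741)/(-5.66476)] = 2.049·0.743972 = 1.52440 g/L.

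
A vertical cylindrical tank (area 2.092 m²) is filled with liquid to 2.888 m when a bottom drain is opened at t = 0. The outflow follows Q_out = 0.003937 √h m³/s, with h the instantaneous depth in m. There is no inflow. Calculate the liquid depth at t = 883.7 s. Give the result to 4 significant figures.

0.7532 m

Volume balance on the tank: A dh/dt = −0.003937 √h.
This is separable: 2 d(√h)/dt = −0.003937/A, so √h = √h₀ − (0.003937/(2A)) t.
√h = √2.888 − 0.003937·883.7/(2·2.092) = 1.69941 − 0.831531 = 0.867880.
h = 0.867880² = 0.753216 m.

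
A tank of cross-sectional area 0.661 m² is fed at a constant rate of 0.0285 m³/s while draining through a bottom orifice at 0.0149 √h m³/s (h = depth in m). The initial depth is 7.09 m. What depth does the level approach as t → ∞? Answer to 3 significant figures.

3.66 m

Mass balance (ρ constant): A dh/dt = Q_in − 0.0149 √h. At steady state dh/dt = 0:
Q_in = 0.0149 √h_ss ⇒ √h_ss = 0.0285/0.0149 = 1.9128.
h_ss = 1.9128² = 3.6586 m. (Since h₀ = 7.09 m > h_ss, the level will fall toward this value.)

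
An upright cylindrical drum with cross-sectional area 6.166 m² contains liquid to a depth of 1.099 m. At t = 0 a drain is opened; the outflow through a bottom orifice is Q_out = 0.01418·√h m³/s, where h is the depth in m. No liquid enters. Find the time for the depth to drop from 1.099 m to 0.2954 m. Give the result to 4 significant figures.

Mass balance (ρ constant): A dh/dt = −0.01418 √h.
∫ h^(−1/2) dh = −(0.01418/A) ∫ dt, giving 2√h = 2√h₀ − (0.01418/A) t.
t = 2A(√h₀ − √h)/0.01418 = 2·6.166·(√1.099 − √0.2954)/0.01418
  = 12.3320 × (1.04833 − 0.543507) / 0.01418 = 439.034 s.

439.0 s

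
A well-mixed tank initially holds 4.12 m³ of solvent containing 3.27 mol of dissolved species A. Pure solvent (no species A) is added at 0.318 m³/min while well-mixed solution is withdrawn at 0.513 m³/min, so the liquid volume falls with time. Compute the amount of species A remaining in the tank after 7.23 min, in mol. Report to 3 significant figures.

1.09 mol

Let m(t) be the amount of species A. Volume: V(t) = V₀ + (Q_in − Q_out) t = 4.12 − 0.19500 t; V(7.23) = 2.7102 m³.
Solute balance: dm/dt = 0 − Q_out C = −Q_out m/V(t).
Separate: dm/m = −Q_out dt/V(t) ⇒ ln(m/m₀) = −(Q_out/(Q_in−Q_out)) ln(V/V₀).
m = m₀ (V₀/V)^(Q_out/(Q_in−Q_out)) = 3.27 × (4.12/2.7102)^(-2.6308) = 1.0864 mol.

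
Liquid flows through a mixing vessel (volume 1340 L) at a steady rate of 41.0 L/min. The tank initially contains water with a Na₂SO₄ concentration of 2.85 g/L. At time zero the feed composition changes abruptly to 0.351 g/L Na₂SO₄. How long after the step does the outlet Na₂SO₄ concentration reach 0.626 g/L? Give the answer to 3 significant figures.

72.1 min

Unsteady species balance (constant V, well mixed): V dC/dt = Q(C_in − C), so τ = V/Q = 32.683 min.
C(t) = C_in + (C₀ − C_in) e^(−t/τ). Set C = 0.626 and solve for t:
e^(−t/τ) = (C − C_in)/(C₀ − C_in) = (0.626 − 0.351)/(2.85 − 0.351) = 0.11004
t = −τ ln(…) = 32.683 × 2.2069 = 72.127 min.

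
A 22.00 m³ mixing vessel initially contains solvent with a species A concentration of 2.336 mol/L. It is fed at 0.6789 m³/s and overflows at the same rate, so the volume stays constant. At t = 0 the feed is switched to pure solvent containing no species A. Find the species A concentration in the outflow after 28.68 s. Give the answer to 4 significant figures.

Species balance on the tank: V dC/dt = Q(C_in − C).
So dC/dt = (C_in − C)/τ with τ = V/Q = 22.00/0.6789 = 32.4054 s.
Integrating: C(t) = C_in + (C₀ − C_in) e^(−t/τ).
C(28.68) = 0 + (2.336 − 0)·e^(−28.68/32.4054) = 0 + (2.33600)·0.412698 = 0.964063 mol/L.

0.9641 mol/L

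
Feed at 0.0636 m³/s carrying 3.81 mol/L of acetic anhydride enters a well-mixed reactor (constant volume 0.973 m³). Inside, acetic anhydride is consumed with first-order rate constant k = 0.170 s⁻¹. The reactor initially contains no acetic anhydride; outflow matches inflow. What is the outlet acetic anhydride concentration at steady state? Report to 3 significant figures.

1.06 mol/L

Accumulation = in − out − consumed: V dC/dt = Q C_in − Q C − k V C.
At steady state: 0 = Q C_in − (Q + kV) C_ss, so C_ss = Q C_in/(Q + kV).
C_ss = 0.0636·3.81/(0.0636 + 0.170·0.973) = 0.24232/0.22901 = 1.0581 mol/L.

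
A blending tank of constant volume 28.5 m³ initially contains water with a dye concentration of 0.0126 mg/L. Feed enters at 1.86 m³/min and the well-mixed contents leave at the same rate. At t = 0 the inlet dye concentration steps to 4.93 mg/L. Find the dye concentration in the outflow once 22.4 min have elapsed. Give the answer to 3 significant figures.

3.79 mg/L

Species balance on the tank: V dC/dt = Q(C_in − C).
So dC/dt = (C_in − C)/τ with τ = V/Q = 28.5/1.86 = 15.323 min.
Integrating: C(t) = C_in + (C₀ − C_in) e^(−t/τ).
C(22.4) = 4.93 + (0.0126 − 4.93)·e^(−22.4/15.323) = 4.93 + (-4.9174)·0.23180 = 3.7902 mg/L.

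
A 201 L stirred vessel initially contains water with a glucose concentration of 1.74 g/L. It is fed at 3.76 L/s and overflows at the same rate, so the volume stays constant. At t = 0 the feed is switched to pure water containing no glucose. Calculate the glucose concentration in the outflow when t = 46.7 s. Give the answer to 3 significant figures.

Unsteady species balance (constant V, well mixed): V dC/dt = Q(C_in − C).
Time constant τ = V/Q = 201/3.76 = 53.457 s.
Solution: C(t) = C_in + (C₀ − C_in) e^(−t/τ).
C(46.7) = 0 + (1.74 − 0)·e^(−46.7/53.457) = 0 + (1.7400)·0.41745 = 0.72636 g/L.

0.726 g/L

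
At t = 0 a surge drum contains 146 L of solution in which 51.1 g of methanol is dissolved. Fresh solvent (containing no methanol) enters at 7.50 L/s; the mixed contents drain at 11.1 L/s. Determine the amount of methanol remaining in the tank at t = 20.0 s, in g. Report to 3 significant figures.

6.29 g

Total volume: dV/dt = Q_in − Q_out = -3.6000 L/s, so V(t) = 146 − 3.6000 t and V(20.0) = 74.000 L.
Species balance (pure solvent in): dm/dt = −Q_out · m/V(t).
Separate: dm/m = −Q_out dt/V(t) ⇒ ln(m/m₀) = −(Q_out/(Q_in−Q_out)) ln(V/V₀).
m = m₀ (V₀/V)^(Q_out/(Q_in−Q_out)) = 51.1 × (146/74.000)^(-3.0833) = 6.2873 g.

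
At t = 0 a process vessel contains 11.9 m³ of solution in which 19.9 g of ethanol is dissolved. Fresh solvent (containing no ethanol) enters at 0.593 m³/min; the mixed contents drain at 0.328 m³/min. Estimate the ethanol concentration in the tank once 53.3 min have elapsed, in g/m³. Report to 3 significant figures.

Total volume: dV/dt = Q_in − Q_out = 0.26500 m³/min, so V(t) = 11.9 + 0.26500 t and V(53.3) = 26.024 m³.
Solute balance: dm/dt = 0 − Q_out C = −Q_out m/V(t).
dm/m = −Q_out dt/(V₀ + 0.26500 t); integrating gives ln(m/m₀) = −(Q_out/(Q_in−Q_out)) ln(V/V₀).
m = m₀ (V₀/V)^(Q_out/(Q_in−Q_out)) = 19.9 × (11.9/26.024)^(1.2377) = 7.5549 g.
C = m/V = 7.5549/26.024 = 0.29030 g/m³.

0.290 g/m³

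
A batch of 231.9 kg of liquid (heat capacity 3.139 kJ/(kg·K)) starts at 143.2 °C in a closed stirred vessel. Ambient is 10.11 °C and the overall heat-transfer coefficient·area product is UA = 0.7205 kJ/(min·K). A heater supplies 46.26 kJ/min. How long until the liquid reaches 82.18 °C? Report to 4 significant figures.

Unsteady energy balance on the tank contents: M c_p dT/dt = −UA(T − T_amb) + Q̇.
τ = M c_p/UA = 1010.32 min; T_ss = T_amb + Q̇/UA = 10.11 + 46.26/0.7205 = 74.3154 °C.
T(t) = T_ss + (T₀ − T_ss)e^(−t/τ); set T = 82.18:
t = −τ ln[(T − T_ss)/(T₀ − T_ss)] = −1010.32 · ln(0.114170) = 2192.45 min.

2192 min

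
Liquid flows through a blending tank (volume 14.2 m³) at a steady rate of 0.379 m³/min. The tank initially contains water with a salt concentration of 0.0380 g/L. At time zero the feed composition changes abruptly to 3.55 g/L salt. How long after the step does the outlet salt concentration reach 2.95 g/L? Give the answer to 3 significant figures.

Species balance: V dC/dt = Q(C_in − C) ⇒ τ = V/Q = 37.467 min.
C(t) = C_in + (C₀ − C_in) e^(−t/τ). Set C = 2.95 and solve for t:
e^(−t/τ) = (C − C_in)/(C₀ − C_in) = (2.95 − 3.55)/(0.0380 − 3.55) = 0.17084
t = −τ ln(…) = 37.467 × 1.7670 = 66.205 min.

66.2 min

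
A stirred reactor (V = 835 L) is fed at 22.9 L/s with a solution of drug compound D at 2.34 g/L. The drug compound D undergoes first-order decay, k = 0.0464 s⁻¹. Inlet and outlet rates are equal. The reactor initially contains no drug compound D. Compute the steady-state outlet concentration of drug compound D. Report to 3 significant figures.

Accumulation = in − out − consumed: V dC/dt = Q C_in − Q C − k V C.
At steady state: 0 = Q C_in − (Q + kV) C_ss, so C_ss = Q C_in/(Q + kV).
C_ss = 22.9·2.34/(22.9 + 0.0464·835) = 53.586/61.644 = 0.86928 g/L.

0.869 g/L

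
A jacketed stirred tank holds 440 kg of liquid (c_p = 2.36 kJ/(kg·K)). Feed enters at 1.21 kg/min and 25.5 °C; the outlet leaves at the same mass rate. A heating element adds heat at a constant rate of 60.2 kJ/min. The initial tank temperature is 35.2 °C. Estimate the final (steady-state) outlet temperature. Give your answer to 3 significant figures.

M c_p dT/dt = ṁ c_p (T_in − T) + Q̇.
At steady state dT/dt = 0 ⇒ T_ss = T_in + Q̇/(ṁ c_p) = 25.5 + 60.2/(1.21·2.36) = 46.581 °C.

46.6 °C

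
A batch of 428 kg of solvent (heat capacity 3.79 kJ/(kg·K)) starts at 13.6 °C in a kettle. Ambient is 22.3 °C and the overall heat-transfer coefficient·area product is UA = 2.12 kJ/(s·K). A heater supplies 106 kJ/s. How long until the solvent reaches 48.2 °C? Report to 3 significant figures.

Lumped-capacitance energy balance: M c_p dT/dt = UA(T_amb − T) + Q̇.
τ = M c_p/UA = 765.15 s; T_ss = T_amb + Q̇/UA = 22.3 + 106/2.12 = 72.300 °C.
T(t) = T_ss + (T₀ − T_ss)e^(−t/τ); set T = 48.2:
t = −τ ln[(T − T_ss)/(T₀ − T_ss)] = −765.15 · ln(0.41056) = 681.16 s.

681 s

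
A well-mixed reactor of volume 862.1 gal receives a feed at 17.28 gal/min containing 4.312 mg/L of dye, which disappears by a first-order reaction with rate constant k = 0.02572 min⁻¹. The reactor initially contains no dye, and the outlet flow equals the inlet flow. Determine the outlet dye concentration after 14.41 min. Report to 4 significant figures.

0.9119 mg/L

V dC/dt = Q(C_in − C) − k V C.
dC/dt = (Q/V) C_in − (Q/V + k) C; effective rate a = Q/V + k = 0.0200441 + 0.02572 = 0.0457641 min⁻¹.
C_ss = Q C_in/(Q + kV) = 1.88860 mg/L; C(t) = C_ss + (C₀ − C_ss) e^(−a t).
C(14.41) = 1.88860 + (-1.88860)·e^(−0.0457641·14.41) = 1.88860 + (-1.88860)·0.517130 = 0.911948 mg/L.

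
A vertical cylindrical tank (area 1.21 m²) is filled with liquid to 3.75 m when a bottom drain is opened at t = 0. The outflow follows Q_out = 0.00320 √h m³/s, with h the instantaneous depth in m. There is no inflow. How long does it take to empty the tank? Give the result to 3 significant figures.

Volume balance on the tank: A dh/dt = −0.00320 √h.
This is separable: 2 d(√h)/dt = −0.00320/A, so √h = √h₀ − (0.00320/(2A)) t.
Set h = 0: 2√h₀ = (0.00320/A) t_empty ⇒ t_empty = 2A√h₀/0.00320.
t_empty = 2·1.21·√3.75/0.00320 = 2.4200·1.9365/0.00320 = 1464.5 s.

1460 s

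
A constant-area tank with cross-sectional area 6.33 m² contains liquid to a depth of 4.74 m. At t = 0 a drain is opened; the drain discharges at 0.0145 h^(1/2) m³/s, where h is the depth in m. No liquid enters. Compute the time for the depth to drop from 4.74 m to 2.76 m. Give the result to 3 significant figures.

A dh/dt = −Q_out = −0.0145 √h.
This is separable: 2 d(√h)/dt = −0.0145/A, so √h = √h₀ − (0.0145/(2A)) t.
t = 2A(√h₀ − √h)/0.0145 = 2·6.33·(√4.74 − √2.76)/0.0145
  = 12.660 × (2.1772 − 1.6613) / 0.0145 = 450.37 s.

450 s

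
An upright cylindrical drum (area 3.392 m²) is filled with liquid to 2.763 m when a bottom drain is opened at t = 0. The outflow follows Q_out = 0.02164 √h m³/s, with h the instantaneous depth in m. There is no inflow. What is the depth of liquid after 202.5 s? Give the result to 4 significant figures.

Mass balance (ρ constant): A dh/dt = −0.02164 √h.
∫ h^(−1/2) dh = −(0.02164/A) ∫ dt, giving 2√h = 2√h₀ − (0.02164/A) t.
√h = √2.763 − 0.02164·202.5/(2·3.392) = 1.66223 − 0.645946 = 1.01628.
h = 1.01628² = 1.03283 m.

1.033 m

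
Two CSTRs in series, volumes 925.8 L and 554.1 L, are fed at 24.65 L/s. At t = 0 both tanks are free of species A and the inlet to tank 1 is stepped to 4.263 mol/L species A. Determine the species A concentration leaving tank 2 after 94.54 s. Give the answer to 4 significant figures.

3.501 mol/L

Time constants: τᵢ = Vᵢ/Q for each well-mixed tank.
τ₁ = 925.8/24.65 = 37.5578 s; τ₂ = 554.1/24.65 = 22.4787 s.
Tank 1: C₁ = C_in(1 − e^(−t/τ₁)). Tank 2 (τ₁ ≠ τ₂): C₂ = C_in[1 − (τ₁ e^(−t/τ₁) − τ₂ e^(−t/τ₂))/(τ₁ − τ₂)].
At t = 94.54: e^(−t/τ₁) = 0.0806863, e^(−t/τ₂) = 0.0149095.
C₂ = 4.263·[1 − (37.5578·0.0806863 − 22.4787·0.0149095)/(15.0791)] = 4.263·0.821259 = 3.50103 mol/L.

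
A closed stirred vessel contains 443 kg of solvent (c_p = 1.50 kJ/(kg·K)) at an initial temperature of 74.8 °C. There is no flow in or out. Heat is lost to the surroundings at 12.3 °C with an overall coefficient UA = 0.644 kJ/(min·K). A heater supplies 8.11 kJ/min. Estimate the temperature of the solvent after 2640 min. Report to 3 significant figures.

Energy balance: M c_p dT/dt = −UA(T − T_amb) + Q̇.
dT/dt = (T_ss − T)/τ with T_ss = T_amb + Q̇/UA = 12.3 + 8.11/0.644 = 24.893 °C, τ = M c_p/UA = 443·1.50/0.644 = 1031.8 min.
Solution: T(t) = T_ss + (T₀ − T_ss) e^(−t/τ).
T(2640) = 24.893 + (49.907)·0.077417 = 28.757 °C.

28.8 °C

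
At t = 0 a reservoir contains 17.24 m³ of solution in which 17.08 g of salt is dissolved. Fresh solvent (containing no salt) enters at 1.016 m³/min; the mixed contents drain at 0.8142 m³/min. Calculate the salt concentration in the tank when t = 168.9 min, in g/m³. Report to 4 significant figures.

Let m(t) be the amount of salt. Volume: V(t) = V₀ + (Q_in − Q_out) t = 17.24 + 0.201800 t; V(168.9) = 51.3240 m³.
No salt enters, so dm/dt = −Q_out · (m/V).
Separate: dm/m = −Q_out dt/V(t) ⇒ ln(m/m₀) = −(Q_out/(Q_in−Q_out)) ln(V/V₀).
m = m₀ (V₀/V)^(Q_out/(Q_in−Q_out)) = 17.08 × (17.24/51.3240)^(4.03469) = 0.209373 g.
C = m/V = 0.209373/51.3240 = 0.00407943 g/m³.

0.004079 g/m³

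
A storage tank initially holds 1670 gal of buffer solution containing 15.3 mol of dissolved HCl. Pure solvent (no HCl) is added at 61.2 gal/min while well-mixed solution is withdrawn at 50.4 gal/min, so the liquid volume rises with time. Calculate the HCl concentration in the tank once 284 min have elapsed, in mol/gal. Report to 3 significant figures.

Total volume: dV/dt = Q_in − Q_out = 10.800 gal/min, so V(t) = 1670 + 10.800 t and V(284) = 4737.2 gal.
No HCl enters, so dm/dt = −Q_out · (m/V).
Separate: dm/m = −Q_out dt/V(t) ⇒ ln(m/m₀) = −(Q_out/(Q_in−Q_out)) ln(V/V₀).
m = m₀ (V₀/V)^(Q_out/(Q_in−Q_out)) = 15.3 × (1670/4737.2)^(4.6667) = 0.11792 mol.
C = m/V = 0.11792/4737.2 = 2.4893e-05 mol/gal.

2.49e-05 mol/gal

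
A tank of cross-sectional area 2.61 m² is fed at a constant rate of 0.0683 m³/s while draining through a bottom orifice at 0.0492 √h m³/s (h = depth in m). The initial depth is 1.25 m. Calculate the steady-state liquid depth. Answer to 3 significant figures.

1.93 m

A dh/dt = Q_in − 0.0492 √h. Steady state requires inflow = outflow:
Q_in = 0.0492 √h_ss ⇒ √h_ss = 0.0683/0.0492 = 1.3882.
h_ss = 1.3882² = 1.9271 m. (Since h₀ = 1.25 m < h_ss, the level will rise toward this value.)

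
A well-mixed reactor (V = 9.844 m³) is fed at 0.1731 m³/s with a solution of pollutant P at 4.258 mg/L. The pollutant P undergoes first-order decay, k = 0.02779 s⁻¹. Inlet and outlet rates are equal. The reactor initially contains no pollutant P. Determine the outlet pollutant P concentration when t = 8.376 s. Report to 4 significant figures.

0.5217 mg/L

Accumulation = in − out − consumed: V dC/dt = Q C_in − Q C − k V C.
This is linear with rate a = Q/V + k = 0.0453743 s⁻¹.
C_ss = Q C_in/(Q + kV) = 1.65014 mg/L; C(t) = C_ss + (C₀ − C_ss) e^(−a t).
C(8.376) = 1.65014 + (-1.65014)·e^(−0.0453743·8.376) = 1.65014 + (-1.65014)·0.683824 = 0.521736 mg/L.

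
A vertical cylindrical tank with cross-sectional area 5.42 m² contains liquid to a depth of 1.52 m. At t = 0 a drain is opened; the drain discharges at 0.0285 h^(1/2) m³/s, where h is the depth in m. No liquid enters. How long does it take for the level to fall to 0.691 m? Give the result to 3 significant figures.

153 s

With no inflow, A dh/dt = −0.0285 √h.
∫ h^(−1/2) dh = −(0.0285/A) ∫ dt, giving 2√h = 2√h₀ − (0.0285/A) t.
t = 2A(√h₀ − √h)/0.0285 = 2·5.42·(√1.52 − √0.691)/0.0285
  = 10.840 × (1.2329 − 0.83126) / 0.0285 = 152.76 s.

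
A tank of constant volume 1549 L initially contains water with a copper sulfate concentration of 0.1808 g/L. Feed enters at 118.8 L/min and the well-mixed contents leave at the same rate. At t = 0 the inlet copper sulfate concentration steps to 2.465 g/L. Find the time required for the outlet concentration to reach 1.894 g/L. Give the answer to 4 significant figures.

18.08 min

Species balance: V dC/dt = Q(C_in − C) ⇒ τ = V/Q = 13.0387 min.
C(t) = C_in + (C₀ − C_in) e^(−t/τ). Set C = 1.894 and solve for t:
e^(−t/τ) = (C − C_in)/(C₀ − C_in) = (1.894 − 2.465)/(0.1808 − 2.465) = 0.249978
t = −τ ln(…) = 13.0387 × 1.38638 = 18.0766 min.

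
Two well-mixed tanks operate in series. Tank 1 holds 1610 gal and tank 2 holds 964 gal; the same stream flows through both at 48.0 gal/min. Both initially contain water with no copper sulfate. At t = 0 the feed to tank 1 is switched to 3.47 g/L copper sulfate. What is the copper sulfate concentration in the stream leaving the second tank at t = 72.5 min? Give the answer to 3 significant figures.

Each tank obeys Vᵢ dCᵢ/dt = Q(Cᵢ₋₁ − Cᵢ), so τᵢ = Vᵢ/Q.
τ₁ = 1610/48.0 = 33.542 min; τ₂ = 964/48.0 = 20.083 min.
Tank 1: C₁ = C_in(1 − e^(−t/τ₁)). Tank 2 (τ₁ ≠ τ₂): C₂ = C_in[1 − (τ₁ e^(−t/τ₁) − τ₂ e^(−t/τ₂))/(τ₁ − τ₂)].
At t = 72.5: e^(−t/τ₁) = 0.11515, e^(−t/τ₂) = 0.027053.
C₂ = 3.47·[1 − (33.542·0.11515 − 20.083·0.027053)/(13.458)] = 3.47·0.75338 = 2.6142 g/L.

2.61 g/L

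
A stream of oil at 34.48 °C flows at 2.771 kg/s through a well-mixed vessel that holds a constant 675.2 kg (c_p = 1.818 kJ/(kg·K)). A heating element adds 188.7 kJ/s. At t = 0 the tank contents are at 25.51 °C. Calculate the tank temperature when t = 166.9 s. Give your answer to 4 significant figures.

48.53 °C

M c_p dT/dt = ṁ c_p (T_in − T) + Q̇.
τ = M/ṁ = 243.667 s; T_ss = T_in + Q̇/(ṁ c_p) = 34.48 + 188.7/(2.771·1.818) = 71.9377 °C.
Integrating: T(t) = T_ss + (T₀ − T_ss) e^(−t/τ).
T(166.9) = 71.9377 + (-46.4277)·e^(−166.9/243.667) = 71.9377 + (-46.4277)·0.504114 = 48.5329 °C.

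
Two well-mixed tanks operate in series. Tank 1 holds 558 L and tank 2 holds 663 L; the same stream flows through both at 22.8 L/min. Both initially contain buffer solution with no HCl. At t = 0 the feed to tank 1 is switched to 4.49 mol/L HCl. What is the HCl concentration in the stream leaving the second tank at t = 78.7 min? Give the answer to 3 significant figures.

3.55 mol/L

Each tank obeys Vᵢ dCᵢ/dt = Q(Cᵢ₋₁ − Cᵢ), so τᵢ = Vᵢ/Q.
τ₁ = 558/22.8 = 24.474 min; τ₂ = 663/22.8 = 29.079 min.
Solving the cascade with C₁(0)=C₂(0)=0 gives C₂(t) = C_in[1 − (τ₁ e^(−t/τ₁) − τ₂ e^(−t/τ₂))/(τ₁ − τ₂)].
At t = 78.7: e^(−t/τ₁) = 0.040127, e^(−t/τ₂) = 0.066775.
C₂ = 4.49·[1 − (24.474·0.040127 − 29.079·0.066775)/(-4.6053)] = 4.49·0.79161 = 3.5543 mol/L.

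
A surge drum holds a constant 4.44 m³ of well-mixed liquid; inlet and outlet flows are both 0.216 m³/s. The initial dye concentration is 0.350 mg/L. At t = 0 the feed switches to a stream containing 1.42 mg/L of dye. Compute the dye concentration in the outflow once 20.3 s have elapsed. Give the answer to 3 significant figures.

1.02 mg/L

Transient balance on the dissolved component: V dC/dt = Q(C_in − C).
So dC/dt = (C_in − C)/τ with τ = V/Q = 4.44/0.216 = 20.556 s.
C approaches C_in exponentially: C(t) = C_in + (C₀ − C_in) e^(−t/τ).
C(20.3) = 1.42 + (0.350 − 1.42)·e^(−20.3/20.556) = 1.42 + (-1.0700)·0.37248 = 1.0214 mg/L.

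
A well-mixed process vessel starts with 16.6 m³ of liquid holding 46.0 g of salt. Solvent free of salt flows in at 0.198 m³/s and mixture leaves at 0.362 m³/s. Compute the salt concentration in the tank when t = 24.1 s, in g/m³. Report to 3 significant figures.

Total volume: dV/dt = Q_in − Q_out = -0.16400 m³/s, so V(t) = 16.6 − 0.16400 t and V(24.1) = 12.648 m³.
Species balance (pure solvent in): dm/dt = −Q_out · m/V(t).
Separate: dm/m = −Q_out dt/V(t) ⇒ ln(m/m₀) = −(Q_out/(Q_in−Q_out)) ln(V/V₀).
m = m₀ (V₀/V)^(Q_out/(Q_in−Q_out)) = 46.0 × (16.6/12.648)^(-2.2073) = 25.239 g.
C = m/V = 25.239/12.648 = 1.9956 g/m³.

2.00 g/m³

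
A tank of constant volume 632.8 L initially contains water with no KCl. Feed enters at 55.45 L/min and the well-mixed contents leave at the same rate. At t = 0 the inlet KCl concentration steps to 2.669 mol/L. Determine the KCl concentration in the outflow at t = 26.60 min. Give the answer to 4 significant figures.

Accumulation = in − out for the solute gives V dC/dt = Q(C_in − C).
Time constant τ = V/Q = 632.8/55.45 = 11.4121 min.
This is linear first-order; C(t) = C_in + (C₀ − C_in) e^(−t/τ).
C(26.60) = 2.669 + (0 − 2.669)·e^(−26.60/11.4121) = 2.669 + (-2.66900)·0.0972118 = 2.40954 mol/L.

2.410 mol/L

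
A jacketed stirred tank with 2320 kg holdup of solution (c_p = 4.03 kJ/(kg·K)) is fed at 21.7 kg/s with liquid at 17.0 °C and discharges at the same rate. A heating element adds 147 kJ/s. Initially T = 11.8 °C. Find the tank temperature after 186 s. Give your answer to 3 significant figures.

M c_p dT/dt = ṁ c_p (T_in − T) + Q̇.
Rearrange: dT/dt = (T_ss − T)/τ with τ = M/ṁ = 106.91 s and T_ss = T_in + Q̇/(ṁ c_p) = 18.681 °C.
Integrating: T(t) = T_ss + (T₀ − T_ss) e^(−t/τ).
T(186) = 18.681 + (-6.8809)·e^(−186/106.91) = 18.681 + (-6.8809)·0.17557 = 17.473 °C.

17.5 °C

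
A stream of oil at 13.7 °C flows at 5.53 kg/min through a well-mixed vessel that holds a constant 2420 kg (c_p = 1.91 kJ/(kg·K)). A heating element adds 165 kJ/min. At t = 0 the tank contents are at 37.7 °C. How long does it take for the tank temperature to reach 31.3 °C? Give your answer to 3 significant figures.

632 min

Unsteady energy balance on the tank contents: M c_p dT/dt = ṁ c_p (T_in − T) + 165.
τ = M/ṁ = 437.61 min; T_ss = T_in + Q̇/(ṁ c_p) = 29.322 °C.
T(t) = T_ss + (T₀ − T_ss) e^(−t/τ). Set T = 31.3:
e^(−t/τ) = (31.3 − 29.322)/(37.7 − 29.322) = 0.23613
t = −437.61 · ln(0.23613) = 631.64 min.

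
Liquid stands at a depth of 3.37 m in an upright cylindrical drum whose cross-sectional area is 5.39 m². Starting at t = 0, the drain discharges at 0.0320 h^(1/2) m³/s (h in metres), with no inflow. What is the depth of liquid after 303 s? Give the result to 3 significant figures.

Accumulation of liquid (constant cross-section A): A dh/dt = −0.0320 √h.
Separate and integrate: 2(√h − √h₀) = −(0.0320/A) t.
√h = √3.37 − 0.0320·303/(2·5.39) = 1.8358 − 0.89944 = 0.93631.
h = 0.93631² = 0.87668 m.

0.877 m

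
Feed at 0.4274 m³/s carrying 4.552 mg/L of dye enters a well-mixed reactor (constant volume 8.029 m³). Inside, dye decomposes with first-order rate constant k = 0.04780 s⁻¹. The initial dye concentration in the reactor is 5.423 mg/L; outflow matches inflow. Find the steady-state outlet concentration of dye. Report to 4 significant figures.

Species balance: V dC/dt = Q C_in − Q C − k V C.
Steady state (dC/dt = 0): C_ss = Q C_in/(Q + kV) = C_in/(1 + kV/Q).
C_ss = 0.4274·4.552/(0.4274 + 0.04780·8.029) = 1.94552/0.811186 = 2.39837 mg/L.

2.398 mg/L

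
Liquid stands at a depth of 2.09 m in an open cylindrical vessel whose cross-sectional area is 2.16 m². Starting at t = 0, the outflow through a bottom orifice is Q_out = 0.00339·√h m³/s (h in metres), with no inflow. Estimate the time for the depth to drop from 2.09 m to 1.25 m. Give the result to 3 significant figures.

418 s

With no inflow, A dh/dt = −0.00339 √h.
This is separable: 2 d(√h)/dt = −0.00339/A, so √h = √h₀ − (0.00339/(2A)) t.
t = 2A(√h₀ − √h)/0.00339 = 2·2.16·(√2.09 − √1.25)/0.00339
  = 4.3200 × (1.4457 − 1.1180) / 0.00339 = 417.54 s.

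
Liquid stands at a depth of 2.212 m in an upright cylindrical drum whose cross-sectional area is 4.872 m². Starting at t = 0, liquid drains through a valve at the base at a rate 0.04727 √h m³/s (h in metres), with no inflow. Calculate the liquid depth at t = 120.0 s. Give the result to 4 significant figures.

0.8193 m

With no inflow, A dh/dt = −0.04727 √h.
Separate and integrate: 2(√h − √h₀) = −(0.04727/A) t.
√h = √2.212 − 0.04727·120.0/(2·4.872) = 1.48728 − 0.582143 = 0.905137.
h = 0.905137² = 0.819272 m.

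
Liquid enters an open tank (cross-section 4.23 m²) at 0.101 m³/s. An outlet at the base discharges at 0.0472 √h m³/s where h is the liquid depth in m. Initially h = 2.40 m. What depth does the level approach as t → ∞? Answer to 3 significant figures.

4.58 m

A dh/dt = Q_in − 0.0472 √h. Steady state requires inflow = outflow:
Q_in = 0.0472 √h_ss ⇒ √h_ss = 0.101/0.0472 = 2.1398.
h_ss = 2.1398² = 4.5789 m. (Since h₀ = 2.40 m < h_ss, the level will rise toward this value.)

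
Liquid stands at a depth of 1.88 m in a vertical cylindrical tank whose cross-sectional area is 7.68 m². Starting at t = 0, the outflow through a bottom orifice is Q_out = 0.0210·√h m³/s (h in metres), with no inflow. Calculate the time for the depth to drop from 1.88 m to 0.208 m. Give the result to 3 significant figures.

669 s

With no inflow, A dh/dt = −0.0210 √h.
∫ h^(−1/2) dh = −(0.0210/A) ∫ dt, giving 2√h = 2√h₀ − (0.0210/A) t.
t = 2A(√h₀ − √h)/0.0210 = 2·7.68·(√1.88 − √0.208)/0.0210
  = 15.360 × (1.3711 − 0.45607) / 0.0210 = 669.30 s.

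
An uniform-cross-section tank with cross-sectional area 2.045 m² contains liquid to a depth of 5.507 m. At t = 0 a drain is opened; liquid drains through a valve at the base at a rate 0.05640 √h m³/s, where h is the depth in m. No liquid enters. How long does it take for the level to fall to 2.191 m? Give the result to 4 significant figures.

62.84 s

Mass balance (ρ constant): A dh/dt = −0.05640 √h.
∫ h^(−1/2) dh = −(0.05640/A) ∫ dt, giving 2√h = 2√h₀ − (0.05640/A) t.
t = 2A(√h₀ − √h)/0.05640 = 2·2.045·(√5.507 − √2.191)/0.05640
  = 4.09000 × (2.34670 − 1.48020) / 0.05640 = 62.8364 s.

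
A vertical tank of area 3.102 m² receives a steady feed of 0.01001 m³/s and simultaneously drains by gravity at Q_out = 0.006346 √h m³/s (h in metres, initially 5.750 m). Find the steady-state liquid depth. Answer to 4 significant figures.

Volume balance on the tank: A dh/dt = Q_in − 0.006346 √h. At steady state dh/dt = 0:
Q_in = 0.006346 √h_ss ⇒ √h_ss = 0.01001/0.006346 = 1.57737.
h_ss = 1.57737² = 2.48810 m. (Since h₀ = 5.750 m > h_ss, the level will fall toward this value.)

2.488 m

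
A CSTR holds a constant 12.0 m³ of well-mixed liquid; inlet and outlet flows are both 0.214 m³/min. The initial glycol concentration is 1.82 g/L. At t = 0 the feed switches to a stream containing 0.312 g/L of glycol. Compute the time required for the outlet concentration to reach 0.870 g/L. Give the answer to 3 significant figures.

Accumulation = in − out for the solute gives V dC/dt = Q(C_in − C), so τ = V/Q = 56.075 min.
C(t) = C_in + (C₀ − C_in) e^(−t/τ). Set C = 0.870 and solve for t:
e^(−t/τ) = (C − C_in)/(C₀ − C_in) = (0.870 − 0.312)/(1.82 − 0.312) = 0.37003
t = −τ ln(…) = 56.075 × 0.99418 = 55.748 min.

55.7 min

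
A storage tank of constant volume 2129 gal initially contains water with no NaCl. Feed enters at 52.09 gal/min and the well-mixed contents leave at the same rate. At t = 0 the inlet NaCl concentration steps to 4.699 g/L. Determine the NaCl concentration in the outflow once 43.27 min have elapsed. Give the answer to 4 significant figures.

3.069 g/L

Transient balance on the dissolved component: V dC/dt = Q(C_in − C).
Rewrite as dC/dt + C/τ = C_in/τ, τ = V/Q = 40.8716 min.
Integrating: C(t) = C_in + (C₀ − C_in) e^(−t/τ).
C(43.27) = 4.699 + (0 − 4.699)·e^(−43.27/40.8716) = 4.699 + (-4.69900)·0.346913 = 3.06886 g/L.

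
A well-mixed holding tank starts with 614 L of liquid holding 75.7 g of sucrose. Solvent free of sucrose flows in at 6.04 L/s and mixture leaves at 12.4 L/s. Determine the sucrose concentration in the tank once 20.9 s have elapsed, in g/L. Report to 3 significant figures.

0.0978 g/L

Let m(t) be the amount of sucrose. Volume: V(t) = V₀ + (Q_in − Q_out) t = 614 − 6.3600 t; V(20.9) = 481.08 L.
Solute balance: dm/dt = 0 − Q_out C = −Q_out m/V(t).
Separate: dm/m = −Q_out dt/V(t) ⇒ ln(m/m₀) = −(Q_out/(Q_in−Q_out)) ln(V/V₀).
m = m₀ (V₀/V)^(Q_out/(Q_in−Q_out)) = 75.7 × (614/481.08)^(-1.9497) = 47.045 g.
C = m/V = 47.045/481.08 = 0.097792 g/L.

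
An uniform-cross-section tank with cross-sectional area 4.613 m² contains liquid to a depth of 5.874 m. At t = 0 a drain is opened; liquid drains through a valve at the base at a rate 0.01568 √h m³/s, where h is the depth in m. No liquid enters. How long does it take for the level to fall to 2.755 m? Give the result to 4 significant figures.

449.4 s

With no inflow, A dh/dt = −0.01568 √h.
∫ h^(−1/2) dh = −(0.01568/A) ∫ dt, giving 2√h = 2√h₀ − (0.01568/A) t.
t = 2A(√h₀ − √h)/0.01568 = 2·4.613·(√5.874 − √2.755)/0.01568
  = 9.22600 × (2.42363 − 1.65982) / 0.01568 = 449.423 s.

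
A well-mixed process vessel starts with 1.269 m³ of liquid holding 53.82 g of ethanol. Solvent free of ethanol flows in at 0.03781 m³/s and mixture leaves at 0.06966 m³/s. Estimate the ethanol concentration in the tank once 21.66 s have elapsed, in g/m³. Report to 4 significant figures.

16.71 g/m³

Total volume: dV/dt = Q_in − Q_out = -0.0318500 m³/s, so V(t) = 1.269 − 0.0318500 t and V(21.66) = 0.579129 m³.
No ethanol enters, so dm/dt = −Q_out · (m/V).
Separate: dm/m = −Q_out dt/V(t) ⇒ ln(m/m₀) = −(Q_out/(Q_in−Q_out)) ln(V/V₀).
m = m₀ (V₀/V)^(Q_out/(Q_in−Q_out)) = 53.82 × (1.269/0.579129)^(-2.18713) = 9.67875 g.
C = m/V = 9.67875/0.579129 = 16.7126 g/m³.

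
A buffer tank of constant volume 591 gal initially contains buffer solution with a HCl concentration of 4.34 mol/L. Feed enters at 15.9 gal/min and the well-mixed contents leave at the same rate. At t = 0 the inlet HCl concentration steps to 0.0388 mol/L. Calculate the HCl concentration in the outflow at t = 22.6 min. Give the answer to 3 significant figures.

2.38 mol/L

Species balance on the tank: V dC/dt = Q(C_in − C).
Time constant τ = V/Q = 591/15.9 = 37.170 min.
C approaches C_in exponentially: C(t) = C_in + (C₀ − C_in) e^(−t/τ).
C(22.6) = 0.0388 + (4.34 − 0.0388)·e^(−22.6/37.170) = 0.0388 + (4.3012)·0.54443 = 2.3805 mol/L.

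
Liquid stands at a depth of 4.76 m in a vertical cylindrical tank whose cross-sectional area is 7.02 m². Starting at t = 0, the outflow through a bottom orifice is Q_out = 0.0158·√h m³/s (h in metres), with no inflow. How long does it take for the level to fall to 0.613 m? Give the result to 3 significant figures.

Accumulation of liquid (constant cross-section A): A dh/dt = −0.0158 √h.
This is separable: 2 d(√h)/dt = −0.0158/A, so √h = √h₀ − (0.0158/(2A)) t.
t = 2A(√h₀ − √h)/0.0158 = 2·7.02·(√4.76 − √0.613)/0.0158
  = 14.040 × (2.1817 − 0.78294) / 0.0158 = 1243.0 s.

1240 s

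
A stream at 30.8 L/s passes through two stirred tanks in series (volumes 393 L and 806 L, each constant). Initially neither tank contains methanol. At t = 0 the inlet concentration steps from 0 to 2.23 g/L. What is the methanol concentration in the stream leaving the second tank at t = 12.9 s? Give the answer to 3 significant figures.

Each tank obeys Vᵢ dCᵢ/dt = Q(Cᵢ₋₁ − Cᵢ), so τᵢ = Vᵢ/Q.
τ₁ = 393/30.8 = 12.760 s; τ₂ = 806/30.8 = 26.169 s.
Solving the cascade with C₁(0)=C₂(0)=0 gives C₂(t) = C_in[1 − (τ₁ e^(−t/τ₁) − τ₂ e^(−t/τ₂))/(τ₁ − τ₂)].
At t = 12.9: e^(−t/τ₁) = 0.36386, e^(−t/τ₂) = 0.61082.
C₂ = 2.23·[1 − (12.760·0.36386 − 26.169·0.61082)/(-13.409)] = 2.23·0.15418 = 0.34381 g/L.

0.344 g/L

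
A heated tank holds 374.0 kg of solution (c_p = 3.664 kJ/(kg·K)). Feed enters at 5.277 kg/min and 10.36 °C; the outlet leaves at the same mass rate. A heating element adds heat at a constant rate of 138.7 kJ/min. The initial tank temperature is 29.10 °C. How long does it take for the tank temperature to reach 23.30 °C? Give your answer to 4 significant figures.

49.33 min

M c_p dT/dt = ṁ c_p (T_in − T) + Q̇.
τ = M/ṁ = 70.8736 min; T_ss = T_in + Q̇/(ṁ c_p) = 17.5335 °C.
T(t) = T_ss + (T₀ − T_ss) e^(−t/τ). Set T = 23.30:
e^(−t/τ) = (23.30 − 17.5335)/(29.10 − 17.5335) = 0.498550
t = −70.8736 · ln(0.498550) = 49.3317 min.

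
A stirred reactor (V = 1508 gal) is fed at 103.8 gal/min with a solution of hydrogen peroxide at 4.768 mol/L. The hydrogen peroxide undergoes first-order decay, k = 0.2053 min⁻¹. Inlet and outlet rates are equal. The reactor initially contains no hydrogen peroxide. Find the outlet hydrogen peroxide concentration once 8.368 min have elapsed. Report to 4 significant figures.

1.076 mol/L

V dC/dt = Q(C_in − C) − k V C.
This is linear with rate a = Q/V + k = 0.274133 min⁻¹.
C_ss = Q C_in/(Q + kV) = 1.19721 mol/L; C(t) = C_ss + (C₀ − C_ss) e^(−a t).
C(8.368) = 1.19721 + (-1.19721)·e^(−0.274133·8.368) = 1.19721 + (-1.19721)·0.100868 = 1.07645 mol/L.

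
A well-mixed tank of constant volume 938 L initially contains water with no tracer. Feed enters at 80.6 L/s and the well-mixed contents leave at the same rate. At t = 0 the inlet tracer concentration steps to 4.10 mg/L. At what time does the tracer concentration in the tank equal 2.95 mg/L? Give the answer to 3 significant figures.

Species balance: V dC/dt = Q(C_in − C) ⇒ τ = V/Q = 11.638 s.
C(t) = C_in + (C₀ − C_in) e^(−t/τ). Set C = 2.95 and solve for t:
e^(−t/τ) = (C − C_in)/(C₀ − C_in) = (2.95 − 4.10)/(0 − 4.10) = 0.28049
t = −τ ln(…) = 11.638 × 1.2712 = 14.794 s.

14.8 s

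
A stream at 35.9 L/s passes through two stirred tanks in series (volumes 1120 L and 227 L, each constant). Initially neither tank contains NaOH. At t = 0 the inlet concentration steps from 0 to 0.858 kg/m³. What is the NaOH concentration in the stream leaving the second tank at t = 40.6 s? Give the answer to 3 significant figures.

Species balance on tank i: dCᵢ/dt = (Cᵢ₋₁ − Cᵢ)/τᵢ with τᵢ = Vᵢ/Q.
τ₁ = 1120/35.9 = 31.198 s; τ₂ = 227/35.9 = 6.3231 s.
Tank 1: C₁ = C_in(1 − e^(−t/τ₁)). Tank 2 (τ₁ ≠ τ₂): C₂ = C_in[1 − (τ₁ e^(−t/τ₁) − τ₂ e^(−t/τ₂))/(τ₁ − τ₂)].
At t = 40.6: e^(−t/τ₁) = 0.27216, e^(−t/τ₂) = 0.0016272.
C₂ = 0.858·[1 − (31.198·0.27216 − 6.3231·0.0016272)/(24.875)] = 0.858·0.65907 = 0.56549 kg/m³.

0.565 kg/m³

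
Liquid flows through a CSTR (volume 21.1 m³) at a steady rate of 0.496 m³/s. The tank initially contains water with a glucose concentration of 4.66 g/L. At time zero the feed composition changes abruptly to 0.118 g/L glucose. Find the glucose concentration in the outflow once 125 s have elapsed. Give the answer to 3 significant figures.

Accumulation = in − out for the solute gives V dC/dt = Q(C_in − C).
Time constant τ = V/Q = 21.1/0.496 = 42.540 s.
This is linear first-order; C(t) = C_in + (C₀ − C_in) e^(−t/τ).
C(125) = 0.118 + (4.66 − 0.118)·e^(−125/42.540) = 0.118 + (4.5420)·0.052951 = 0.35850 g/L.

0.359 g/L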